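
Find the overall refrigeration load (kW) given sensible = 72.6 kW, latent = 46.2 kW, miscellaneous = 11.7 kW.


Q_total = Q_s + Q_l + Q_misc
Q_total = 72.6 + 46.2 + 11.7
Q_total = 130.5 kW

130.5


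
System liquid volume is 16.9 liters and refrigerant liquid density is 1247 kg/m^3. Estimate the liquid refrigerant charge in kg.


Charge = V * rho / 1000
Charge = 16.9 * 1247 / 1000
Charge = 21.07 kg

21.07


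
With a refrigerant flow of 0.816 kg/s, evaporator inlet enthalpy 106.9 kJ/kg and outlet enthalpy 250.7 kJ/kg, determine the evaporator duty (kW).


dh = 250.7 - 106.9 = 143.8 kJ/kg
Q_evap = m_dot * dh = 0.816 * 143.8
Q_evap = 117.34 kW

117.34


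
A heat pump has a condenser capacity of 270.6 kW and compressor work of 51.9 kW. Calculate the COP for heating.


COP_hp = Q_cond / W
COP_hp = 270.6 / 51.9
COP_hp = 5.214

5.214


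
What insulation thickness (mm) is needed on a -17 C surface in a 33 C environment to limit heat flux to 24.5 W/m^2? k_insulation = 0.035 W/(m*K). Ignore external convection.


dT = 33 - (-17) = 50 K
thickness = k * dT / q_max * 1000
thickness = 0.035 * 50 / 24.5 * 1000
thickness = 71.4 mm

71.4


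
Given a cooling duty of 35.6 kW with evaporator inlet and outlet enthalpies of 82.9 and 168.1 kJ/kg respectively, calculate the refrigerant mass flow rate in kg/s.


dh = 168.1 - 82.9 = 85.2 kJ/kg
m_dot = Q / dh = 35.6 / 85.2 = 0.4178 kg/s

0.4178


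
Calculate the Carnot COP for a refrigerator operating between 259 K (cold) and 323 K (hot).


dT = 323 - 259 = 64 K
COP_carnot = T_cold / dT = 259 / 64
COP_carnot = 4.047

4.047


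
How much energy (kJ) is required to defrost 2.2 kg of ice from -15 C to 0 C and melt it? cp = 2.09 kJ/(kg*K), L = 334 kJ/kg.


Sensible heat = cp * dT = 2.09 * 15 = 31.35 kJ/kg
Total per kg = 31.35 + 334 = 365.35 kJ/kg
Q = m * total = 2.2 * 365.35
Q = 803.8 kJ

803.8


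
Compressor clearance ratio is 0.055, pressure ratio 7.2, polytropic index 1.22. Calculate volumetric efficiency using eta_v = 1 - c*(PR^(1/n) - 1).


PR^(1/n) = 7.2^(1/1.22) = 5.04349453
eta_v = 1 - 0.055 * (5.04349453 - 1)
eta_v = 0.7776

0.7776


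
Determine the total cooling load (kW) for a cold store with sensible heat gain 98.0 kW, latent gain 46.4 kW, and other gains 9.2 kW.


Q_total = Q_s + Q_l + Q_misc
Q_total = 98.0 + 46.4 + 9.2
Q_total = 153.6 kW

153.6


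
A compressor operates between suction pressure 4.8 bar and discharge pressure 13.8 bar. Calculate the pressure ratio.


PR = P_high / P_low
PR = 13.8 / 4.8
PR = 2.875

2.875


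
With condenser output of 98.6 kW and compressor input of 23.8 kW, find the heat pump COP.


COP_hp = Q_cond / W
COP_hp = 98.6 / 23.8
COP_hp = 4.143

4.143


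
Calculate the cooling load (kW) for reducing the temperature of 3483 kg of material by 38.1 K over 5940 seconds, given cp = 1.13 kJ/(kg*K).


Q = m * cp * dT / t
Q = 3483 * 1.13 * 38.1 / 5940
Q = 25.245 kW

25.245


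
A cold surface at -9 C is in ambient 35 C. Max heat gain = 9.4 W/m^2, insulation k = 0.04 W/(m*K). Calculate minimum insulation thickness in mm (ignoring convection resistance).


dT = 35 - (-9) = 44 K
thickness = k * dT / q_max * 1000
thickness = 0.04 * 44 / 9.4 * 1000
thickness = 187.2 mm

187.2


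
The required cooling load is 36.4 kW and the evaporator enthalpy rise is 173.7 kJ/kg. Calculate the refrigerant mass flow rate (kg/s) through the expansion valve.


m_dot = Q / dh
m_dot = 36.4 / 173.7
m_dot = 0.2096 kg/s

0.2096


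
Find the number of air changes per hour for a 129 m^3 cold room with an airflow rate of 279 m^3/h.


ACH = flow / volume
ACH = 279 / 129
ACH = 2.163

2.163


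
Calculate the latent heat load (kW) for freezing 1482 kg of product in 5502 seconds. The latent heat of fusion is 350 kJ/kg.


Q_lat = m * h_fg / t
Q_lat = 1482 * 350 / 5502
Q_lat = 94.27 kW

94.27


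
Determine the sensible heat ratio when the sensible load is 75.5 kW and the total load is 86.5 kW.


SHR = Q_sensible / Q_total
SHR = 75.5 / 86.5
SHR = 0.873

0.873


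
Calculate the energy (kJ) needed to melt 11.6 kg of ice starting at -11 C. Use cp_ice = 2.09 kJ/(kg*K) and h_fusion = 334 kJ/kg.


Sensible heat = cp * dT = 2.09 * 11 = 22.99 kJ/kg
Total per kg = 22.99 + 334 = 356.99 kJ/kg
Q = m * total = 11.6 * 356.99
Q = 4141.1 kJ

4141.1


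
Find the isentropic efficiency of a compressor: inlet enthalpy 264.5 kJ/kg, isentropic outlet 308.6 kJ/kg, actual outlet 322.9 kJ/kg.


dh_ideal = 308.6 - 264.5 = 44.1 kJ/kg
dh_actual = 322.9 - 264.5 = 58.4 kJ/kg
eta_s = dh_ideal / dh_actual = 44.1 / 58.4
eta_s = 0.7551

0.7551


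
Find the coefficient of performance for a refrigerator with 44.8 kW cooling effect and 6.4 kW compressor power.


COP = Q_evap / W
COP = 44.8 / 6.4
COP = 7.0

7.0


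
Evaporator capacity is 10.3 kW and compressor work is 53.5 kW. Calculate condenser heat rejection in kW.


Q_cond = Q_evap + W
Q_cond = 10.3 + 53.5
Q_cond = 63.8 kW

63.8


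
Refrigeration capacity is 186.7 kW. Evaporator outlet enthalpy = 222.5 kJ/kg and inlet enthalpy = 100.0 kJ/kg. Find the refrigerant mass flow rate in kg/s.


dh = 222.5 - 100.0 = 122.5 kJ/kg
m_dot = Q / dh = 186.7 / 122.5 = 1.5241 kg/s

1.5241


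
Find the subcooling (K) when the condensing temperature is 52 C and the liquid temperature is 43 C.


Subcooling = T_cond - T_liquid
Subcooling = 52 - 43
Subcooling = 9 K

9


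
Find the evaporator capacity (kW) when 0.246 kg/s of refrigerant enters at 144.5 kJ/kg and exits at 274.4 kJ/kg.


dh = 274.4 - 144.5 = 129.9 kJ/kg
Q_evap = m_dot * dh = 0.246 * 129.9
Q_evap = 31.96 kW

31.96


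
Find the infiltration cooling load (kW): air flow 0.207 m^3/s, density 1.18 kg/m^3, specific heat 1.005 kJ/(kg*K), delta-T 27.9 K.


Q = V_dot * rho * cp * dT
Q = 0.207 * 1.18 * 1.005 * 27.9
Q = 6.849 kW

6.849


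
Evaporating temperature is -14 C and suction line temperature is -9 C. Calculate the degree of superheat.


Superheat = T_suction - T_evap
Superheat = -9 - (-14)
Superheat = 5 K

5


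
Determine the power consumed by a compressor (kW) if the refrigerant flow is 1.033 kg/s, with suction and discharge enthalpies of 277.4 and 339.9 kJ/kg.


dh = 339.9 - 277.4 = 62.5 kJ/kg
W = m_dot * dh = 1.033 * 62.5 = 64.56 kW

64.56


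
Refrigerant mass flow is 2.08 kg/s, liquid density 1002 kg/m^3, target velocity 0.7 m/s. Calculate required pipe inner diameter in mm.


A = m_dot / (rho * v) = 2.08 / (1002 * 0.7) = 0.002965497576 m^2
d = sqrt(4*A/pi) * 1000
d = 61.4 mm

61.4


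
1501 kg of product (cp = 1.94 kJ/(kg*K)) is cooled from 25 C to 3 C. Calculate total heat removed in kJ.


dT = 25 - (3) = 22 K
Q = m * cp * dT = 1501 * 1.94 * 22
Q = 64063 kJ

64063


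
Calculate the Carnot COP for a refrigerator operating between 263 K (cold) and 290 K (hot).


dT = 290 - 263 = 27 K
COP_carnot = T_cold / dT = 263 / 27
COP_carnot = 9.741

9.741


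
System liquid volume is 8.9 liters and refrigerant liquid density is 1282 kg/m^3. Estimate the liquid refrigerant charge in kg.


Charge = V * rho / 1000
Charge = 8.9 * 1282 / 1000
Charge = 11.41 kg

11.41


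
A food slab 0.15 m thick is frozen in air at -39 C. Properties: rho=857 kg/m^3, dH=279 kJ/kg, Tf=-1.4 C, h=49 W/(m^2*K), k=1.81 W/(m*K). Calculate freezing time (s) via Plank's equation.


dT = -1.4 - (-39) = 37.6 K
term1 = a/(2h) = 0.15/(2*49) = 0.001530612245
term2 = a^2/(8k) = 0.15^2/(8*1.81) = 0.001553867403
t = rho*dH*1000/dT * (term1 + term2)
t = 857*279*1000/37.6 * (0.001530612245 + 0.001553867403)
t = 19615 s

19615


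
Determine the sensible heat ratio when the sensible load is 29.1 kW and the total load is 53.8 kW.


SHR = Q_sensible / Q_total
SHR = 29.1 / 53.8
SHR = 0.541

0.541


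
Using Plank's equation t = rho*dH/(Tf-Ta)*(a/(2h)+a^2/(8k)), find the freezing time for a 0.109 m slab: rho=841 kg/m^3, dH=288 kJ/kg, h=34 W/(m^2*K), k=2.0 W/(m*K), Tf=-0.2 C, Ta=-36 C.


dT = -0.2 - (-36) = 35.8 K
term1 = a/(2h) = 0.109/(2*34) = 0.001602941176
term2 = a^2/(8k) = 0.109^2/(8*2.0) = 0.0007425625
t = rho*dH*1000/dT * (term1 + term2)
t = 841*288*1000/35.8 * (0.001602941176 + 0.0007425625)
t = 15869 s

15869


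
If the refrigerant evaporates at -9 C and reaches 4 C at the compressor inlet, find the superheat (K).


Superheat = T_suction - T_evap
Superheat = 4 - (-9)
Superheat = 13 K

13


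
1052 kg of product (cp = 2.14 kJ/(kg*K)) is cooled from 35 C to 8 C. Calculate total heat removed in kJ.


dT = 35 - (8) = 27 K
Q = m * cp * dT = 1052 * 2.14 * 27
Q = 60785 kJ

60785


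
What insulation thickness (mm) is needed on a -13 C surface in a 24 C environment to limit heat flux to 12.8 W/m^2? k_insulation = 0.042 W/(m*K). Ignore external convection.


dT = 24 - (-13) = 37 K
thickness = k * dT / q_max * 1000
thickness = 0.042 * 37 / 12.8 * 1000
thickness = 121.4 mm

121.4


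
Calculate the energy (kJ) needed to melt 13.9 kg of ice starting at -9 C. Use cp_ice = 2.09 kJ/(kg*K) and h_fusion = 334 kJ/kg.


Sensible heat = cp * dT = 2.09 * 9 = 18.81 kJ/kg
Total per kg = 18.81 + 334 = 352.81 kJ/kg
Q = m * total = 13.9 * 352.81
Q = 4904.1 kJ

4904.1


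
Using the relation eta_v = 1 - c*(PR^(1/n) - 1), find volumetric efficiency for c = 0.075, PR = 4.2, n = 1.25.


PR^(1/n) = 4.2^(1/1.25) = 3.15209597
eta_v = 1 - 0.075 * (3.15209597 - 1)
eta_v = 0.8386

0.8386


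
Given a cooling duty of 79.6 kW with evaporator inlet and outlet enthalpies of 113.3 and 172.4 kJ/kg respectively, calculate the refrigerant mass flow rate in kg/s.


dh = 172.4 - 113.3 = 59.1 kJ/kg
m_dot = Q / dh = 79.6 / 59.1 = 1.3469 kg/s

1.3469


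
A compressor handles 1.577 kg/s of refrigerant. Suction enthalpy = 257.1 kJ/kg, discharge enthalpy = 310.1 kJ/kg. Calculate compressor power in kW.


dh = 310.1 - 257.1 = 53.0 kJ/kg
W = m_dot * dh = 1.577 * 53.0 = 83.58 kW

83.58


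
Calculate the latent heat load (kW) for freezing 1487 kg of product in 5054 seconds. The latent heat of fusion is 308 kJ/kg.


Q_lat = m * h_fg / t
Q_lat = 1487 * 308 / 5054
Q_lat = 90.62 kW

90.62


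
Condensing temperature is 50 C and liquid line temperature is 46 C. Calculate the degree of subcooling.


Subcooling = T_cond - T_liquid
Subcooling = 50 - 46
Subcooling = 4 K

4


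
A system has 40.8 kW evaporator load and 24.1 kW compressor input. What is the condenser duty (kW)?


Q_cond = Q_evap + W
Q_cond = 40.8 + 24.1
Q_cond = 64.9 kW

64.9


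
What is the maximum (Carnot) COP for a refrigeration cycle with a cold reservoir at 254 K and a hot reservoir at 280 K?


dT = 280 - 254 = 26 K
COP_carnot = T_cold / dT = 254 / 26
COP_carnot = 9.769

9.769


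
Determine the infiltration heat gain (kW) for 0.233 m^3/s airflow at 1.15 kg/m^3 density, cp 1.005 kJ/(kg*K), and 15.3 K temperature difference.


Q = V_dot * rho * cp * dT
Q = 0.233 * 1.15 * 1.005 * 15.3
Q = 4.12 kW

4.12


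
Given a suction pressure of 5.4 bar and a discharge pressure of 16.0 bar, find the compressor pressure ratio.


PR = P_high / P_low
PR = 16.0 / 5.4
PR = 2.963

2.963


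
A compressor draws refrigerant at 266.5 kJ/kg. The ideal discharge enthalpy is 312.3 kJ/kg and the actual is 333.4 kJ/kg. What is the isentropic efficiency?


dh_ideal = 312.3 - 266.5 = 45.8 kJ/kg
dh_actual = 333.4 - 266.5 = 66.9 kJ/kg
eta_s = dh_ideal / dh_actual = 45.8 / 66.9
eta_s = 0.6846

0.6846


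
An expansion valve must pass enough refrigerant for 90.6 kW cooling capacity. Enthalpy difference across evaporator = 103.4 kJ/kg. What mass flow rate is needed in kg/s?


m_dot = Q / dh
m_dot = 90.6 / 103.4
m_dot = 0.8762 kg/s

0.8762


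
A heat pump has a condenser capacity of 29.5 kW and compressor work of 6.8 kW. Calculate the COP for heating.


COP_hp = Q_cond / W
COP_hp = 29.5 / 6.8
COP_hp = 4.338

4.338


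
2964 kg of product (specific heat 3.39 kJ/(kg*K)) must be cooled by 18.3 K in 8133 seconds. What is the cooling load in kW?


Q = m * cp * dT / t
Q = 2964 * 3.39 * 18.3 / 8133
Q = 22.609 kW

22.609


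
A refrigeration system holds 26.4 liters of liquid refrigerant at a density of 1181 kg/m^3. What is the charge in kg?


Charge = V * rho / 1000
Charge = 26.4 * 1181 / 1000
Charge = 31.18 kg

31.18


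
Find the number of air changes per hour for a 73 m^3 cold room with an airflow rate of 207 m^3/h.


ACH = flow / volume
ACH = 207 / 73
ACH = 2.836

2.836


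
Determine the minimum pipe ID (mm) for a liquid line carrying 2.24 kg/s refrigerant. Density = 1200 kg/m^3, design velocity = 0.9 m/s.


A = m_dot / (rho * v) = 2.24 / (1200 * 0.9) = 0.002074074074 m^2
d = sqrt(4*A/pi) * 1000
d = 51.4 mm

51.4


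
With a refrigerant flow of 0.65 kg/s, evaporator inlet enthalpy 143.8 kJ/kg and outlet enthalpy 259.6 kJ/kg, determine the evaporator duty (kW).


dh = 259.6 - 143.8 = 115.8 kJ/kg
Q_evap = m_dot * dh = 0.65 * 115.8
Q_evap = 75.27 kW

75.27


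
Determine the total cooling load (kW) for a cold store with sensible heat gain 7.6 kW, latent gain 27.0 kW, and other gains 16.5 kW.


Q_total = Q_s + Q_l + Q_misc
Q_total = 7.6 + 27.0 + 16.5
Q_total = 51.1 kW

51.1


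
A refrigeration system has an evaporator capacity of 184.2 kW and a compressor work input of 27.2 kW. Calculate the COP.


COP = Q_evap / W
COP = 184.2 / 27.2
COP = 6.772

6.772


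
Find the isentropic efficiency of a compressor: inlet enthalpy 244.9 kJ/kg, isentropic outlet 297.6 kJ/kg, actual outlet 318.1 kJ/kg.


dh_ideal = 297.6 - 244.9 = 52.7 kJ/kg
dh_actual = 318.1 - 244.9 = 73.2 kJ/kg
eta_s = dh_ideal / dh_actual = 52.7 / 73.2
eta_s = 0.7199

0.7199


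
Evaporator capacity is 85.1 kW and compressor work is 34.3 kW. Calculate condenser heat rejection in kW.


Q_cond = Q_evap + W
Q_cond = 85.1 + 34.3
Q_cond = 119.4 kW

119.4


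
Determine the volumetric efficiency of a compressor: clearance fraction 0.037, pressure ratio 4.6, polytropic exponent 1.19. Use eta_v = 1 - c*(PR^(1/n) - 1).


PR^(1/n) = 4.6^(1/1.19) = 3.60528295
eta_v = 1 - 0.037 * (3.60528295 - 1)
eta_v = 0.9036

0.9036


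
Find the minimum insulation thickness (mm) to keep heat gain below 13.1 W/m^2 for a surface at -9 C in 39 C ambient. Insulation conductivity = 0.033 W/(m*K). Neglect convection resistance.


dT = 39 - (-9) = 48 K
thickness = k * dT / q_max * 1000
thickness = 0.033 * 48 / 13.1 * 1000
thickness = 120.9 mm

120.9


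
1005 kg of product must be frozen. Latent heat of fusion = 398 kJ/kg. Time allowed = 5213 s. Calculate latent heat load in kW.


Q_lat = m * h_fg / t
Q_lat = 1005 * 398 / 5213
Q_lat = 76.73 kW

76.73


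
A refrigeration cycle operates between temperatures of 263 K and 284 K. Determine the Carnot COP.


dT = 284 - 263 = 21 K
COP_carnot = T_cold / dT = 263 / 21
COP_carnot = 12.524

12.524


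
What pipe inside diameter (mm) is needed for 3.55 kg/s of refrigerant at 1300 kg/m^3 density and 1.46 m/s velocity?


A = m_dot / (rho * v) = 3.55 / (1300 * 1.46) = 0.001870389884 m^2
d = sqrt(4*A/pi) * 1000
d = 48.8 mm

48.8


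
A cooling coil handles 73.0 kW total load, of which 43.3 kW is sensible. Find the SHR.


SHR = Q_sensible / Q_total
SHR = 43.3 / 73.0
SHR = 0.593

0.593


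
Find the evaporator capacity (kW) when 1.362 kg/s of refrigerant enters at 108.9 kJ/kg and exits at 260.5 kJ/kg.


dh = 260.5 - 108.9 = 151.6 kJ/kg
Q_evap = m_dot * dh = 1.362 * 151.6
Q_evap = 206.48 kW

206.48


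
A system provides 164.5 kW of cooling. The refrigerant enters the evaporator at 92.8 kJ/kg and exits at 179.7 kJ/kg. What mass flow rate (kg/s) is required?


dh = 179.7 - 92.8 = 86.9 kJ/kg
m_dot = Q / dh = 164.5 / 86.9 = 1.893 kg/s

1.893


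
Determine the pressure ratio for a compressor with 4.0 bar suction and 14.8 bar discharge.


PR = P_high / P_low
PR = 14.8 / 4.0
PR = 3.7

3.7


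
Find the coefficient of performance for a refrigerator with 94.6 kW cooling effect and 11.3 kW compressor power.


COP = Q_evap / W
COP = 94.6 / 11.3
COP = 8.372

8.372


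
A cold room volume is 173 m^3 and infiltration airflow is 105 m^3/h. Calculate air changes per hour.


ACH = flow / volume
ACH = 105 / 173
ACH = 0.607

0.607


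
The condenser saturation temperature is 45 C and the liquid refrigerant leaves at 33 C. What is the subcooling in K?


Subcooling = T_cond - T_liquid
Subcooling = 45 - 33
Subcooling = 12 K

12


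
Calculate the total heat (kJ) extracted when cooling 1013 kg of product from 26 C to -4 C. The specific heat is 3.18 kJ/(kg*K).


dT = 26 - (-4) = 30 K
Q = m * cp * dT = 1013 * 3.18 * 30
Q = 96640 kJ

96640


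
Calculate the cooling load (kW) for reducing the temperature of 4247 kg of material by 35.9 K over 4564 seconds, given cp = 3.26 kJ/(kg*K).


Q = m * cp * dT / t
Q = 4247 * 3.26 * 35.9 / 4564
Q = 108.905 kW

108.905


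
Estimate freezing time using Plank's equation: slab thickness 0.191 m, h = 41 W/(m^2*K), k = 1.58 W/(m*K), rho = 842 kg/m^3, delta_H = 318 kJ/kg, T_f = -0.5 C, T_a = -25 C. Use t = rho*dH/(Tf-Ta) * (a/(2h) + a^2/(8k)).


dT = -0.5 - (-25) = 24.5 K
term1 = a/(2h) = 0.191/(2*41) = 0.002329268293
term2 = a^2/(8k) = 0.191^2/(8*1.58) = 0.002886155063
t = rho*dH*1000/dT * (term1 + term2)
t = 842*318*1000/24.5 * (0.002329268293 + 0.002886155063)
t = 56998 s

56998


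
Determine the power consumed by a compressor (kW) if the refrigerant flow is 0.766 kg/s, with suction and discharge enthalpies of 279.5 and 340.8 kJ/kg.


dh = 340.8 - 279.5 = 61.3 kJ/kg
W = m_dot * dh = 0.766 * 61.3 = 46.96 kW

46.96


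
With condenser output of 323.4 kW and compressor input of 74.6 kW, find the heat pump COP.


COP_hp = Q_cond / W
COP_hp = 323.4 / 74.6
COP_hp = 4.335

4.335


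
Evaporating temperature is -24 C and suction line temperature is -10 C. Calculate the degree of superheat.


Superheat = T_suction - T_evap
Superheat = -10 - (-24)
Superheat = 14 K

14


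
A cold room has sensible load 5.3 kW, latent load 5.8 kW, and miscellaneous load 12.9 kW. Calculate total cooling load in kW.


Q_total = Q_s + Q_l + Q_misc
Q_total = 5.3 + 5.8 + 12.9
Q_total = 24.0 kW

24.0


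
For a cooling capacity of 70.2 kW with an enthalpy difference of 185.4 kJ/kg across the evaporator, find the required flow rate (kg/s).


m_dot = Q / dh
m_dot = 70.2 / 185.4
m_dot = 0.3786 kg/s

0.3786


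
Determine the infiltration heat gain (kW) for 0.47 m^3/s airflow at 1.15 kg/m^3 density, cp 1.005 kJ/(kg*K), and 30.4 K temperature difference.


Q = V_dot * rho * cp * dT
Q = 0.47 * 1.15 * 1.005 * 30.4
Q = 16.513 kW

16.513


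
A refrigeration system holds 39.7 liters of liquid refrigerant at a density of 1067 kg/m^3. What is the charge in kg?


Charge = V * rho / 1000
Charge = 39.7 * 1067 / 1000
Charge = 42.36 kg

42.36


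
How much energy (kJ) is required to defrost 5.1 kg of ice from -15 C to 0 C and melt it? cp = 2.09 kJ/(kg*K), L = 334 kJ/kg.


Sensible heat = cp * dT = 2.09 * 15 = 31.35 kJ/kg
Total per kg = 31.35 + 334 = 365.35 kJ/kg
Q = m * total = 5.1 * 365.35
Q = 1863.3 kJ

1863.3


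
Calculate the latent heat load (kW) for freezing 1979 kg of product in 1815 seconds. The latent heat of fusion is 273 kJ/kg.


Q_lat = m * h_fg / t
Q_lat = 1979 * 273 / 1815
Q_lat = 297.67 kW

297.67


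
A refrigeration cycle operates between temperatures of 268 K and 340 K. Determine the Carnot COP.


dT = 340 - 268 = 72 K
COP_carnot = T_cold / dT = 268 / 72
COP_carnot = 3.722

3.722


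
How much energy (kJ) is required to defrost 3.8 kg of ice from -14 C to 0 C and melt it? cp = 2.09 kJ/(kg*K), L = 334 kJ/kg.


Sensible heat = cp * dT = 2.09 * 14 = 29.26 kJ/kg
Total per kg = 29.26 + 334 = 363.26 kJ/kg
Q = m * total = 3.8 * 363.26
Q = 1380.4 kJ

1380.4


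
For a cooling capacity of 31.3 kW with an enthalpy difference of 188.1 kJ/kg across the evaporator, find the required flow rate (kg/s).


m_dot = Q / dh
m_dot = 31.3 / 188.1
m_dot = 0.1664 kg/s

0.1664


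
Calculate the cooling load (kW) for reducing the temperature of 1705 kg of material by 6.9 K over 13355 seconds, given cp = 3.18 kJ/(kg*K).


Q = m * cp * dT / t
Q = 1705 * 3.18 * 6.9 / 13355
Q = 2.801 kW

2.801


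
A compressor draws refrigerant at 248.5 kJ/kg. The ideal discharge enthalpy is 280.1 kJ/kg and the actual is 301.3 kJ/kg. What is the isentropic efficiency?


dh_ideal = 280.1 - 248.5 = 31.6 kJ/kg
dh_actual = 301.3 - 248.5 = 52.8 kJ/kg
eta_s = dh_ideal / dh_actual = 31.6 / 52.8
eta_s = 0.5985

0.5985


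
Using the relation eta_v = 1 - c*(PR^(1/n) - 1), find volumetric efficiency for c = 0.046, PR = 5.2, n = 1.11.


PR^(1/n) = 5.2^(1/1.11) = 4.41619313
eta_v = 1 - 0.046 * (4.41619313 - 1)
eta_v = 0.8429

0.8429


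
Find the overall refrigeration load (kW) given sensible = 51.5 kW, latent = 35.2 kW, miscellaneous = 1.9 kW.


Q_total = Q_s + Q_l + Q_misc
Q_total = 51.5 + 35.2 + 1.9
Q_total = 88.6 kW

88.6


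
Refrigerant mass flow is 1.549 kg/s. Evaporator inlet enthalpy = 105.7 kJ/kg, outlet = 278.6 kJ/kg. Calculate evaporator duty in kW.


dh = 278.6 - 105.7 = 172.9 kJ/kg
Q_evap = m_dot * dh = 1.549 * 172.9
Q_evap = 267.82 kW

267.82


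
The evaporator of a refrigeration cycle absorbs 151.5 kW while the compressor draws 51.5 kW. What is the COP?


COP = Q_evap / W
COP = 151.5 / 51.5
COP = 2.942

2.942


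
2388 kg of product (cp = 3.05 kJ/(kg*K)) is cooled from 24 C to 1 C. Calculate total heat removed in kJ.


dT = 24 - (1) = 23 K
Q = m * cp * dT = 2388 * 3.05 * 23
Q = 167518 kJ

167518


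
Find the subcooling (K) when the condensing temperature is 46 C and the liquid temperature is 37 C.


Subcooling = T_cond - T_liquid
Subcooling = 46 - 37
Subcooling = 9 K

9


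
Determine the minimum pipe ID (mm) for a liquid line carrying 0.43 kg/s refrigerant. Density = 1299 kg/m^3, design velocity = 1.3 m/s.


A = m_dot / (rho * v) = 0.43 / (1299 * 1.3) = 0.0002546337419 m^2
d = sqrt(4*A/pi) * 1000
d = 18.0 mm

18.0


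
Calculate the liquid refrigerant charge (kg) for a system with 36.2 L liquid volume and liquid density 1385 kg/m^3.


Charge = V * rho / 1000
Charge = 36.2 * 1385 / 1000
Charge = 50.14 kg

50.14


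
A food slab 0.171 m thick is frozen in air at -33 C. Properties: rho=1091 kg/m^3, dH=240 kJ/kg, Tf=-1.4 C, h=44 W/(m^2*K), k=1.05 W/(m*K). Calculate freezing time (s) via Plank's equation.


dT = -1.4 - (-33) = 31.6 K
term1 = a/(2h) = 0.171/(2*44) = 0.001943181818
term2 = a^2/(8k) = 0.171^2/(8*1.05) = 0.003481071429
t = rho*dH*1000/dT * (term1 + term2)
t = 1091*240*1000/31.6 * (0.001943181818 + 0.003481071429)
t = 44946 s

44946


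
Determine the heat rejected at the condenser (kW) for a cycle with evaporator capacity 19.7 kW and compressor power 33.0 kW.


Q_cond = Q_evap + W
Q_cond = 19.7 + 33.0
Q_cond = 52.7 kW

52.7


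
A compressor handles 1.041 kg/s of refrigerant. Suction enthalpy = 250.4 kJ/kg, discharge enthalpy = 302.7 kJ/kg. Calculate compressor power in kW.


dh = 302.7 - 250.4 = 52.3 kJ/kg
W = m_dot * dh = 1.041 * 52.3 = 54.44 kW

54.44


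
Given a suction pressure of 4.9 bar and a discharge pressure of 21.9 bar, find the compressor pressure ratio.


PR = P_high / P_low
PR = 21.9 / 4.9
PR = 4.469

4.469


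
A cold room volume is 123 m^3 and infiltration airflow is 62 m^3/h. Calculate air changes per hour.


ACH = flow / volume
ACH = 62 / 123
ACH = 0.504

0.504


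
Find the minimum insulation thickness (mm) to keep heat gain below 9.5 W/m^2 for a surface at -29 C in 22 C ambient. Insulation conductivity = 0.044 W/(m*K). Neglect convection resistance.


dT = 22 - (-29) = 51 K
thickness = k * dT / q_max * 1000
thickness = 0.044 * 51 / 9.5 * 1000
thickness = 236.2 mm

236.2


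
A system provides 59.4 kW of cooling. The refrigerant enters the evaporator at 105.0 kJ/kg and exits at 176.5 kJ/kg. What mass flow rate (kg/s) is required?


dh = 176.5 - 105.0 = 71.5 kJ/kg
m_dot = Q / dh = 59.4 / 71.5 = 0.8308 kg/s

0.8308


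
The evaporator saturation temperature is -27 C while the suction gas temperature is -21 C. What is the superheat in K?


Superheat = T_suction - T_evap
Superheat = -21 - (-27)
Superheat = 6 K

6


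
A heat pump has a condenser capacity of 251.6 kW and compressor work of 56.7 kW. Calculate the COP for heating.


COP_hp = Q_cond / W
COP_hp = 251.6 / 56.7
COP_hp = 4.437

4.437


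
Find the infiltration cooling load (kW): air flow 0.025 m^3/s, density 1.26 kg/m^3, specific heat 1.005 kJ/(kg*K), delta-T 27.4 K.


Q = V_dot * rho * cp * dT
Q = 0.025 * 1.26 * 1.005 * 27.4
Q = 0.867 kW

0.867


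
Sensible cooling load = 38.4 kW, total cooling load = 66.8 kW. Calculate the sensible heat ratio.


SHR = Q_sensible / Q_total
SHR = 38.4 / 66.8
SHR = 0.575

0.575


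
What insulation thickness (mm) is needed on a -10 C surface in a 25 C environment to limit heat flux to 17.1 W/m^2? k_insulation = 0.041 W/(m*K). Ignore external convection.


dT = 25 - (-10) = 35 K
thickness = k * dT / q_max * 1000
thickness = 0.041 * 35 / 17.1 * 1000
thickness = 83.9 mm

83.9


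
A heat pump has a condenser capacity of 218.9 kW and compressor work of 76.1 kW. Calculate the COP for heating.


COP_hp = Q_cond / W
COP_hp = 218.9 / 76.1
COP_hp = 2.876

2.876


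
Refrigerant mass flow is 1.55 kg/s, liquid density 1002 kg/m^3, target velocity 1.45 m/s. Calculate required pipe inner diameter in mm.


A = m_dot / (rho * v) = 1.55 / (1002 * 1.45) = 0.001066831854 m^2
d = sqrt(4*A/pi) * 1000
d = 36.9 mm

36.9


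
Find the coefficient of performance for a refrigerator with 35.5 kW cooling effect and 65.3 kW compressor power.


COP = Q_evap / W
COP = 35.5 / 65.3
COP = 0.544

0.544


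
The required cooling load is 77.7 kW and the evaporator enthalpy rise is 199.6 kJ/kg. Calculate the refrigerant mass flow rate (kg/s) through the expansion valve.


m_dot = Q / dh
m_dot = 77.7 / 199.6
m_dot = 0.3893 kg/s

0.3893


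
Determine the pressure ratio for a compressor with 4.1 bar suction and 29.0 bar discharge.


PR = P_high / P_low
PR = 29.0 / 4.1
PR = 7.073

7.073


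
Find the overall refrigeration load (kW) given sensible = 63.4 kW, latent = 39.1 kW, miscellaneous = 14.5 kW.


Q_total = Q_s + Q_l + Q_misc
Q_total = 63.4 + 39.1 + 14.5
Q_total = 117.0 kW

117.0


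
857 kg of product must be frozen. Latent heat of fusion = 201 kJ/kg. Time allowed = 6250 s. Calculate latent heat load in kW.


Q_lat = m * h_fg / t
Q_lat = 857 * 201 / 6250
Q_lat = 27.56 kW

27.56


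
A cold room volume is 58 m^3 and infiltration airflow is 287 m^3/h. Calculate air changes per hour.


ACH = flow / volume
ACH = 287 / 58
ACH = 4.948

4.948


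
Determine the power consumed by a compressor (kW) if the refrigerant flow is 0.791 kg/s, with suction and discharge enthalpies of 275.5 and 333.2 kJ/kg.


dh = 333.2 - 275.5 = 57.7 kJ/kg
W = m_dot * dh = 0.791 * 57.7 = 45.64 kW

45.64


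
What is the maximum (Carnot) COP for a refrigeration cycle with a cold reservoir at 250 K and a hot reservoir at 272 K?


dT = 272 - 250 = 22 K
COP_carnot = T_cold / dT = 250 / 22
COP_carnot = 11.364

11.364


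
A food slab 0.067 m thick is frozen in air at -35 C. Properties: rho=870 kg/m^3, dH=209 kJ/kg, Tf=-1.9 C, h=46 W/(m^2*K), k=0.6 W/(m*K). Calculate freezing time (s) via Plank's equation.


dT = -1.9 - (-35) = 33.1 K
term1 = a/(2h) = 0.067/(2*46) = 0.0007282608696
term2 = a^2/(8k) = 0.067^2/(8*0.6) = 0.0009352083333
t = rho*dH*1000/dT * (term1 + term2)
t = 870*209*1000/33.1 * (0.0007282608696 + 0.0009352083333)
t = 9138 s

9138


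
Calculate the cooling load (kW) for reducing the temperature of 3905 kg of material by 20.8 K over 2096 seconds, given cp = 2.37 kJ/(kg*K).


Q = m * cp * dT / t
Q = 3905 * 2.37 * 20.8 / 2096
Q = 91.842 kW

91.842


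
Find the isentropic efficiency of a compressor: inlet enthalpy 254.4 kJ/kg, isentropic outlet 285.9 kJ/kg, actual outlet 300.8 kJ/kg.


dh_ideal = 285.9 - 254.4 = 31.5 kJ/kg
dh_actual = 300.8 - 254.4 = 46.4 kJ/kg
eta_s = dh_ideal / dh_actual = 31.5 / 46.4
eta_s = 0.6789

0.6789


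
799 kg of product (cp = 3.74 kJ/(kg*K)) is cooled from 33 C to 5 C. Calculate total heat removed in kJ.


dT = 33 - (5) = 28 K
Q = m * cp * dT = 799 * 3.74 * 28
Q = 83671 kJ

83671


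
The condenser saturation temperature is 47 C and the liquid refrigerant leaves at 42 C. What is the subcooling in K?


Subcooling = T_cond - T_liquid
Subcooling = 47 - 42
Subcooling = 5 K

5


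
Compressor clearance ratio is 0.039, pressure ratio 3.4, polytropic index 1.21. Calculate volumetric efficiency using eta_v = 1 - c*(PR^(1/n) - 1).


PR^(1/n) = 3.4^(1/1.21) = 2.74940536
eta_v = 1 - 0.039 * (2.74940536 - 1)
eta_v = 0.9318

0.9318


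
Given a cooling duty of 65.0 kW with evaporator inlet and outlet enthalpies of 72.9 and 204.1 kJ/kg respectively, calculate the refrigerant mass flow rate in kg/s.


dh = 204.1 - 72.9 = 131.2 kJ/kg
m_dot = Q / dh = 65.0 / 131.2 = 0.4954 kg/s

0.4954


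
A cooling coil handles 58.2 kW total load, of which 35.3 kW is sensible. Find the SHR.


SHR = Q_sensible / Q_total
SHR = 35.3 / 58.2
SHR = 0.607

0.607


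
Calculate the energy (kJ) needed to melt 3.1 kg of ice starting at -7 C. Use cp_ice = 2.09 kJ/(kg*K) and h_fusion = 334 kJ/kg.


Sensible heat = cp * dT = 2.09 * 7 = 14.63 kJ/kg
Total per kg = 14.63 + 334 = 348.63 kJ/kg
Q = m * total = 3.1 * 348.63
Q = 1080.8 kJ

1080.8


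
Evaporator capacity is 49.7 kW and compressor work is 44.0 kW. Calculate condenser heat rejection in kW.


Q_cond = Q_evap + W
Q_cond = 49.7 + 44.0
Q_cond = 93.7 kW

93.7


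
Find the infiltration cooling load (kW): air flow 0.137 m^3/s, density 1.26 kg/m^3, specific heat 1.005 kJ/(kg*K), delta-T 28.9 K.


Q = V_dot * rho * cp * dT
Q = 0.137 * 1.26 * 1.005 * 28.9
Q = 5.014 kW

5.014


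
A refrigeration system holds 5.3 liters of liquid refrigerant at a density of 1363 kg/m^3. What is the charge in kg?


Charge = V * rho / 1000
Charge = 5.3 * 1363 / 1000
Charge = 7.22 kg

7.22


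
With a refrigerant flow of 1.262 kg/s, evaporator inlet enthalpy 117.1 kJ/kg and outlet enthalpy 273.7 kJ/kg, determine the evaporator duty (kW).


dh = 273.7 - 117.1 = 156.6 kJ/kg
Q_evap = m_dot * dh = 1.262 * 156.6
Q_evap = 197.63 kW

197.63


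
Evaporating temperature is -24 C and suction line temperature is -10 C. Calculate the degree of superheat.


Superheat = T_suction - T_evap
Superheat = -10 - (-24)
Superheat = 14 K

14


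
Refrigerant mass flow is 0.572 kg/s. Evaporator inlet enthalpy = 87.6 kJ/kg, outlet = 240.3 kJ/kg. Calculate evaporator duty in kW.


dh = 240.3 - 87.6 = 152.7 kJ/kg
Q_evap = m_dot * dh = 0.572 * 152.7
Q_evap = 87.34 kW

87.34


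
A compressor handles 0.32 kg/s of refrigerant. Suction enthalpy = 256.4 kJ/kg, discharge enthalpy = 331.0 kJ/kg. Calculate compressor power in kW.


dh = 331.0 - 256.4 = 74.6 kJ/kg
W = m_dot * dh = 0.32 * 74.6 = 23.87 kW

23.87


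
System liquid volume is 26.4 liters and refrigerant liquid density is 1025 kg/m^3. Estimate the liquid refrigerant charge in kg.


Charge = V * rho / 1000
Charge = 26.4 * 1025 / 1000
Charge = 27.06 kg

27.06


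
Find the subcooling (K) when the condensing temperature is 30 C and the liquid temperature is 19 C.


Subcooling = T_cond - T_liquid
Subcooling = 30 - 19
Subcooling = 11 K

11


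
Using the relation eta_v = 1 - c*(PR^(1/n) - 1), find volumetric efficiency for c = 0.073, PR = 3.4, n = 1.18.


PR^(1/n) = 3.4^(1/1.18) = 2.82101803
eta_v = 1 - 0.073 * (2.82101803 - 1)
eta_v = 0.8671

0.8671


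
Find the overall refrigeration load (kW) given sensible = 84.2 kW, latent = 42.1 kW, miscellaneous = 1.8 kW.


Q_total = Q_s + Q_l + Q_misc
Q_total = 84.2 + 42.1 + 1.8
Q_total = 128.1 kW

128.1


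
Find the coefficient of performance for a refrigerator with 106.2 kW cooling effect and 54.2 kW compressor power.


COP = Q_evap / W
COP = 106.2 / 54.2
COP = 1.959

1.959


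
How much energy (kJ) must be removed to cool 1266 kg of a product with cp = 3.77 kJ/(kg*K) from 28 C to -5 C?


dT = 28 - (-5) = 33 K
Q = m * cp * dT = 1266 * 3.77 * 33
Q = 157503 kJ

157503


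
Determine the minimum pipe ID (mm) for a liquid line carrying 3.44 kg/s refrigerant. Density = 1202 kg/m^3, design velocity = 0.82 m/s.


A = m_dot / (rho * v) = 3.44 / (1202 * 0.82) = 0.003490118096 m^2
d = sqrt(4*A/pi) * 1000
d = 66.7 mm

66.7


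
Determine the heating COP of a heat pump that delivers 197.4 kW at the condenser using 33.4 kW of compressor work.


COP_hp = Q_cond / W
COP_hp = 197.4 / 33.4
COP_hp = 5.91

5.91


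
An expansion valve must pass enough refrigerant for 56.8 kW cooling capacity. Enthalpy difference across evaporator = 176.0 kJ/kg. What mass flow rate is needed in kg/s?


m_dot = Q / dh
m_dot = 56.8 / 176.0
m_dot = 0.3227 kg/s

0.3227


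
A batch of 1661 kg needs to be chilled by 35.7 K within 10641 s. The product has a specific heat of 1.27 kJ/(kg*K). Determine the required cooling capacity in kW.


Q = m * cp * dT / t
Q = 1661 * 1.27 * 35.7 / 10641
Q = 7.077 kW

7.077


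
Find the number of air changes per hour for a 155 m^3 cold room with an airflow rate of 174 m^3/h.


ACH = flow / volume
ACH = 174 / 155
ACH = 1.123

1.123


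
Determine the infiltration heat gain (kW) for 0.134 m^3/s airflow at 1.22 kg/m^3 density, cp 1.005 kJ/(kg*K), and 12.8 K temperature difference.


Q = V_dot * rho * cp * dT
Q = 0.134 * 1.22 * 1.005 * 12.8
Q = 2.103 kW

2.103


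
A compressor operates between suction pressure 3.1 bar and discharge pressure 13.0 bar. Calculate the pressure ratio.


PR = P_high / P_low
PR = 13.0 / 3.1
PR = 4.194

4.194


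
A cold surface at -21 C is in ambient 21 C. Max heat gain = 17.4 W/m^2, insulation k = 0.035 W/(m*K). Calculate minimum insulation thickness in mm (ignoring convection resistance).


dT = 21 - (-21) = 42 K
thickness = k * dT / q_max * 1000
thickness = 0.035 * 42 / 17.4 * 1000
thickness = 84.5 mm

84.5


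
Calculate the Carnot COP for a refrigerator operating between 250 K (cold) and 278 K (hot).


dT = 278 - 250 = 28 K
COP_carnot = T_cold / dT = 250 / 28
COP_carnot = 8.929

8.929


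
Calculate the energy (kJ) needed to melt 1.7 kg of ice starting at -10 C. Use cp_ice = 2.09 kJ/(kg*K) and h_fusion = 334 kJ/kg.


Sensible heat = cp * dT = 2.09 * 10 = 20.9 kJ/kg
Total per kg = 20.9 + 334 = 354.9 kJ/kg
Q = m * total = 1.7 * 354.9
Q = 603.3 kJ

603.3


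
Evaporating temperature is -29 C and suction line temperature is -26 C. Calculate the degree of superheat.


Superheat = T_suction - T_evap
Superheat = -26 - (-29)
Superheat = 3 K

3


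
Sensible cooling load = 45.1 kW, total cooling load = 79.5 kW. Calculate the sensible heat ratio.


SHR = Q_sensible / Q_total
SHR = 45.1 / 79.5
SHR = 0.567

0.567


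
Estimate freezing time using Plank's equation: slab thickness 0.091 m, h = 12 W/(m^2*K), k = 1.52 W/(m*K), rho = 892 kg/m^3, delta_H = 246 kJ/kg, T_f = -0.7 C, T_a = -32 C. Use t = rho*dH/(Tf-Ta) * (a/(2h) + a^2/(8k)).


dT = -0.7 - (-32) = 31.3 K
term1 = a/(2h) = 0.091/(2*12) = 0.003791666667
term2 = a^2/(8k) = 0.091^2/(8*1.52) = 0.0006810032895
t = rho*dH*1000/dT * (term1 + term2)
t = 892*246*1000/31.3 * (0.003791666667 + 0.0006810032895)
t = 31356 s

31356


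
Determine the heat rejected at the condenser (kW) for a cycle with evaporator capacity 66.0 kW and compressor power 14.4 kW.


Q_cond = Q_evap + W
Q_cond = 66.0 + 14.4
Q_cond = 80.4 kW

80.4


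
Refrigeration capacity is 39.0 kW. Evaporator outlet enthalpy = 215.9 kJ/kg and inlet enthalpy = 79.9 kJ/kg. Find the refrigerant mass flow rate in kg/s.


dh = 215.9 - 79.9 = 136.0 kJ/kg
m_dot = Q / dh = 39.0 / 136.0 = 0.2868 kg/s

0.2868


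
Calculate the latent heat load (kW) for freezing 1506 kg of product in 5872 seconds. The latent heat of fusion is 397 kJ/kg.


Q_lat = m * h_fg / t
Q_lat = 1506 * 397 / 5872
Q_lat = 101.82 kW

101.82


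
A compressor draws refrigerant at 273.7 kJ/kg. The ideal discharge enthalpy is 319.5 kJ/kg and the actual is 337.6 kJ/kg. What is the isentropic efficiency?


dh_ideal = 319.5 - 273.7 = 45.8 kJ/kg
dh_actual = 337.6 - 273.7 = 63.9 kJ/kg
eta_s = dh_ideal / dh_actual = 45.8 / 63.9
eta_s = 0.7167

0.7167


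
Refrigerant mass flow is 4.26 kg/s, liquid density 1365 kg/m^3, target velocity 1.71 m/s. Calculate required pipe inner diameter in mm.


A = m_dot / (rho * v) = 4.26 / (1365 * 1.71) = 0.001825075509 m^2
d = sqrt(4*A/pi) * 1000
d = 48.2 mm

48.2


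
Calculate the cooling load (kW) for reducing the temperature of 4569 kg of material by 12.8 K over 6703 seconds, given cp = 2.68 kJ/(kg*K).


Q = m * cp * dT / t
Q = 4569 * 2.68 * 12.8 / 6703
Q = 23.383 kW

23.383


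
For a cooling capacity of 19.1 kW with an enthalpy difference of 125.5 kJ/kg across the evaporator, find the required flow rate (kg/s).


m_dot = Q / dh
m_dot = 19.1 / 125.5
m_dot = 0.1522 kg/s

0.1522


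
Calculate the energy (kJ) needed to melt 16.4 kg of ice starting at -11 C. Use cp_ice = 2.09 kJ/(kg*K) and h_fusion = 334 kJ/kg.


Sensible heat = cp * dT = 2.09 * 11 = 22.99 kJ/kg
Total per kg = 22.99 + 334 = 356.99 kJ/kg
Q = m * total = 16.4 * 356.99
Q = 5854.6 kJ

5854.6


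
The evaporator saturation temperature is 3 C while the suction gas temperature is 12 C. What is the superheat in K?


Superheat = T_suction - T_evap
Superheat = 12 - (3)
Superheat = 9 K

9


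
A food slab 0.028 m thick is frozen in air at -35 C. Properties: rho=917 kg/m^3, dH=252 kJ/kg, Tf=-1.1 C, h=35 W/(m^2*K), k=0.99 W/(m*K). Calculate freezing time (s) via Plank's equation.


dT = -1.1 - (-35) = 33.9 K
term1 = a/(2h) = 0.028/(2*35) = 0.0004
term2 = a^2/(8k) = 0.028^2/(8*0.99) = 0.00009898989899
t = rho*dH*1000/dT * (term1 + term2)
t = 917*252*1000/33.9 * (0.0004 + 0.00009898989899)
t = 3401 s

3401


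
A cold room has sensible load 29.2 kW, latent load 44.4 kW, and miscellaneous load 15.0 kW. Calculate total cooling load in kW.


Q_total = Q_s + Q_l + Q_misc
Q_total = 29.2 + 44.4 + 15.0
Q_total = 88.6 kW

88.6


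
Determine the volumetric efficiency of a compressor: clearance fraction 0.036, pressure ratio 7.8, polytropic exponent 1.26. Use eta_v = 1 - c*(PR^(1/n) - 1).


PR^(1/n) = 7.8^(1/1.26) = 5.10518623
eta_v = 1 - 0.036 * (5.10518623 - 1)
eta_v = 0.8522

0.8522


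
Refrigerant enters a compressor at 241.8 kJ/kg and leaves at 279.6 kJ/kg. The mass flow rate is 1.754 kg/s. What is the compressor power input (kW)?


dh = 279.6 - 241.8 = 37.8 kJ/kg
W = m_dot * dh = 1.754 * 37.8 = 66.3 kW

66.3


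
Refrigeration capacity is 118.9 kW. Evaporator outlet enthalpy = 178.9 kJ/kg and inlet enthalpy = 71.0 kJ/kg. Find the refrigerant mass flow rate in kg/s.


dh = 178.9 - 71.0 = 107.9 kJ/kg
m_dot = Q / dh = 118.9 / 107.9 = 1.1019 kg/s

1.1019


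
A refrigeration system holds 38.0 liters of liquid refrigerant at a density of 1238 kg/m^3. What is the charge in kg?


Charge = V * rho / 1000
Charge = 38.0 * 1238 / 1000
Charge = 47.04 kg

47.04


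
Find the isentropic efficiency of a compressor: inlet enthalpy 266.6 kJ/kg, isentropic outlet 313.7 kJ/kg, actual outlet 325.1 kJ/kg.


dh_ideal = 313.7 - 266.6 = 47.1 kJ/kg
dh_actual = 325.1 - 266.6 = 58.5 kJ/kg
eta_s = dh_ideal / dh_actual = 47.1 / 58.5
eta_s = 0.8051

0.8051


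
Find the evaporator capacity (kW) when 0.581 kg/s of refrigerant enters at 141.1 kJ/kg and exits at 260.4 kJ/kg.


dh = 260.4 - 141.1 = 119.3 kJ/kg
Q_evap = m_dot * dh = 0.581 * 119.3
Q_evap = 69.31 kW

69.31


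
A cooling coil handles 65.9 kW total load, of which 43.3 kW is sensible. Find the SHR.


SHR = Q_sensible / Q_total
SHR = 43.3 / 65.9
SHR = 0.657

0.657
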